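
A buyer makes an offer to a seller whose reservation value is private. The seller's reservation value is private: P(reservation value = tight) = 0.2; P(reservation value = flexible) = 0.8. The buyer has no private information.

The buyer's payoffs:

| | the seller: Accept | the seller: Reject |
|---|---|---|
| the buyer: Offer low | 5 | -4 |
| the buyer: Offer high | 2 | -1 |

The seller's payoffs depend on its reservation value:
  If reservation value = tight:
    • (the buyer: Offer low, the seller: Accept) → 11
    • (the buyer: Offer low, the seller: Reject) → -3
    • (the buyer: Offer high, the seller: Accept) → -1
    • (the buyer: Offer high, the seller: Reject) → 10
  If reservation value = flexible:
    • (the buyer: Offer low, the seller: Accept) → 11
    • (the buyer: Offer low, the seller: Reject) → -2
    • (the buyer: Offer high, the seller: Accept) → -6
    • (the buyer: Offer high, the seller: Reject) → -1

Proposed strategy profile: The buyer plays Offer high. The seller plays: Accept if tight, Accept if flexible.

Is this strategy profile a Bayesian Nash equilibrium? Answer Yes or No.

No

The buyer plays Offer high: E[Offer high] = 0.2·(2) + 0.8·(2) = 2; E[Offer low] = 5. Not best-responding. ✗
The seller (reservation value tight), facing Offer high: Accept gives -1, Reject gives 10. Proposed Accept is not best — profitable deviation exists. ✗
The seller (reservation value flexible), facing Offer high: Accept gives -6, Reject gives -1. Proposed Accept is not best — profitable deviation exists. ✗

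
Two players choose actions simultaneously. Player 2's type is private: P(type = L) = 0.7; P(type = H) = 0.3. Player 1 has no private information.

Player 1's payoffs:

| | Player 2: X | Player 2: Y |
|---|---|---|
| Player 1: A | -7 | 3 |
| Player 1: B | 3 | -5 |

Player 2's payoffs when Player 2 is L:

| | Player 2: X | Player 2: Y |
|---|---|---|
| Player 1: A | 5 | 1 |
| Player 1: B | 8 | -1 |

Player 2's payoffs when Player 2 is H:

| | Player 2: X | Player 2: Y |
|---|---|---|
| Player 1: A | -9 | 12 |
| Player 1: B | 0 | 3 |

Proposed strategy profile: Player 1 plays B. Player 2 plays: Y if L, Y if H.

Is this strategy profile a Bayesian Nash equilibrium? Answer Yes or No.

A profile is a BNE iff every type of every player is best-responding given beliefs about the other side.
Player 1 plays B: E[B] = 0.7·(-5) + 0.3·(-5) = -5; E[A] = 3. Not best-responding. ✗
Player 2 (type L), facing B: X gives 8, Y gives -1. Proposed Y is not best — profitable deviation exists. ✗
Player 2 (type H), facing B: X gives 0, Y gives 3. Proposed Y is best. ✓

No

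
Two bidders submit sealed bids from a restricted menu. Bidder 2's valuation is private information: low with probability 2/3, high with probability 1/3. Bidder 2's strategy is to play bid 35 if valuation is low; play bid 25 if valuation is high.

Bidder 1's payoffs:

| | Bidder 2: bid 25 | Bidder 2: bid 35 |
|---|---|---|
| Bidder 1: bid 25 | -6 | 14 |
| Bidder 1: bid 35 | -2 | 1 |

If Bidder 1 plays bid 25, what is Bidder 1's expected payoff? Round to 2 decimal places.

E[bid 25] = 2/3·14 + 1/3·(-6) = 28/3 + (-2) = 22/3

7.33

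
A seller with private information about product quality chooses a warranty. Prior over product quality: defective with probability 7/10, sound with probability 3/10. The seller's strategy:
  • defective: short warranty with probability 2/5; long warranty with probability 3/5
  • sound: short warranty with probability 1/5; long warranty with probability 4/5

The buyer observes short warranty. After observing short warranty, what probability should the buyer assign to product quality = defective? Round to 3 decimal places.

0.824

Apply Bayes' rule using the sender's strategy as the likelihood.
P(short warranty) = (7/10)·(2/5) + (3/10)·(1/5) = 17/50
P(defective | short warranty) = ((7/10)·(2/5)) / (17/50) = (7/25) / (17/50) = 14/17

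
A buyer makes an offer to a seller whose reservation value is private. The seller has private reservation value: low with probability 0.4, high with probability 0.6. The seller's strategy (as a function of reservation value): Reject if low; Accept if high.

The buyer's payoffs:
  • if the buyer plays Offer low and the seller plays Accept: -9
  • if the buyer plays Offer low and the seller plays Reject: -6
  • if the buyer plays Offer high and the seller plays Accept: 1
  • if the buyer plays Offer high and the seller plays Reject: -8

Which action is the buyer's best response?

Offer high

Compute the buyer's expected payoff for each action, taking the expectation over the seller's type.
E[Offer low] = 0.4·(-6) + 0.6·(-9) = -7.8
E[Offer high] = 0.4·(-8) + 0.6·(1) = -2.6
Best response: Offer high (-2.6 is the largest).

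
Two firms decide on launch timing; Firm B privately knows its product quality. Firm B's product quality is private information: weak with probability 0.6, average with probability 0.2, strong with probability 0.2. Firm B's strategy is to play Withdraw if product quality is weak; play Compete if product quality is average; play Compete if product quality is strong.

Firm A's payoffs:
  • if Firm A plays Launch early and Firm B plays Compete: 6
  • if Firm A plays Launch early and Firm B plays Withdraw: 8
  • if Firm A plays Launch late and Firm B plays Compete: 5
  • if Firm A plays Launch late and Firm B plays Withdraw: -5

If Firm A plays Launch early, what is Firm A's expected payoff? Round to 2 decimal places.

Take the expectation over Firm B's product quality, weighting each type's action by its prior probability.
E[Launch early] = 0.6·8 + 0.2·6 + 0.2·6 = 4.8 + 1.2 + 1.2 = 7.2

7.20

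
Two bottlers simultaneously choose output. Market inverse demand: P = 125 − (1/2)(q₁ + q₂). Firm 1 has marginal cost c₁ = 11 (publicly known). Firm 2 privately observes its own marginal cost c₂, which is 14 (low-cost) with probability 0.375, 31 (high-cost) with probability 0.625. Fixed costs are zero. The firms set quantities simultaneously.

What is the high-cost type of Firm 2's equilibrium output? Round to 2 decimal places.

Firm 2 with cost c maximizes (125 − (1/2)(q₁+q₂) − c)·q₂, giving q₂(c) = (125 − c − (1/2)q₁).
E[c₂] = 0.375·14 + 0.625·31 = 24.625
Firm 1's FOC against E[q₂] yields q₁ = (125 − 2·11 + E[c₂])/(3/2) = (125 − 22 + 24.625)/(3/2) = 85.0833.
q₂(high-cost) = (125 − 31 − (1/2)·85.0833) = 51.4583.

51.46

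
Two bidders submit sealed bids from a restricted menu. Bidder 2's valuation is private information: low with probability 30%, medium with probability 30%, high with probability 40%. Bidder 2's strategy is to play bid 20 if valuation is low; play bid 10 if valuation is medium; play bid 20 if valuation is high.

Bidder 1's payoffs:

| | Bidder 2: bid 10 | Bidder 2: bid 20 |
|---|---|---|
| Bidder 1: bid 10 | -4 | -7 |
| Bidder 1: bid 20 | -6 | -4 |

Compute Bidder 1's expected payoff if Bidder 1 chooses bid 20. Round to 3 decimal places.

-4.600

Take the expectation over Bidder 2's valuation, weighting each type's action by its prior probability.
E[bid 20] = 0.3·(-4) + 0.3·(-6) + 0.4·(-4) = (-1.2) + (-1.8) + (-1.6) = -4.6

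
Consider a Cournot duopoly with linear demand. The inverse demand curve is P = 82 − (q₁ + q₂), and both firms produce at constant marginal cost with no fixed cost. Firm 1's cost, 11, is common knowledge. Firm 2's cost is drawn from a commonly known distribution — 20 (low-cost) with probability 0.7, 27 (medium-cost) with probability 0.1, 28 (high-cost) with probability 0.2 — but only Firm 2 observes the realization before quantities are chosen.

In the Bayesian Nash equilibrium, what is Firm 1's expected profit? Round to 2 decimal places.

Type-c best response for Firm 2: q₂(c) = (82 − c)/2 − q₁/2.
Firm 1 maximizes expected profit; its first-order condition is 82 − 2q₁ − E[q₂] − 11 = 0.
Substituting E[q₂] and solving: E[c₂] = 22.3, so q₁ = (82 − 2·11 + 22.3)/3 = 27.4333.
E[P] = 82 − (q₁ + E[q₂]) = 38.4333; Firm 1's expected profit = (E[P] − 11)·q₁ = (38.4333 − 11)·27.4333 = 752.588.

752.59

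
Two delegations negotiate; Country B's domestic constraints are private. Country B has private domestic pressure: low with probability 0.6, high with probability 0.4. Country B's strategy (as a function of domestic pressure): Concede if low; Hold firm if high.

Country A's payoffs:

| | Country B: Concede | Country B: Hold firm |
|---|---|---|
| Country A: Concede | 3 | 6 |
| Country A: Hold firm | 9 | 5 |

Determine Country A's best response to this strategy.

Hold firm

E[Concede] = 0.6·(3) + 0.4·(6) = 4.2
E[Hold firm] = 0.6·(9) + 0.4·(5) = 7.4
Best response: Hold firm (7.4 is the largest).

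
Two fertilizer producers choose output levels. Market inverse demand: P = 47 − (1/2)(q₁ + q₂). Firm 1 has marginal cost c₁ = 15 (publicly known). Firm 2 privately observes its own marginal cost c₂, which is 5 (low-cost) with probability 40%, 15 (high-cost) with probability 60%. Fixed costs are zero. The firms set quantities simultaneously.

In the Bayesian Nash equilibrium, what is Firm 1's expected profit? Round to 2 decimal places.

Firm 2 with cost c maximizes (47 − (1/2)(q₁+q₂) − c)·q₂, giving q₂(c) = (47 − c − (1/2)q₁).
E[c₂] = 0.4·5 + 0.6·15 = 11
Firm 1's FOC against E[q₂] yields q₁ = (47 − 2·15 + E[c₂])/(3/2) = (47 − 30 + 11)/(3/2) = 18.6667.
E[P] = 47 − (1/2)·(q₁ + E[q₂]) = 24.3333; Firm 1's expected profit = (E[P] − 15)·q₁ = (24.3333 − 15)·18.6667 = 174.222.

174.22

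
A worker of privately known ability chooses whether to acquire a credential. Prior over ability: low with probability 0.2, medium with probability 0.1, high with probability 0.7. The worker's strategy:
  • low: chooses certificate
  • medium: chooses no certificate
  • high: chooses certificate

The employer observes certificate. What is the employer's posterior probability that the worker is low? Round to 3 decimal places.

Apply Bayes' rule using the sender's strategy as the likelihood.
P(certificate) = 0.2·1 + 0.1·0 + 0.7·1 = 0.9
P(low | certificate) = (0.2·1) / 0.9 = 0.2 / 0.9 = 0.222222

0.222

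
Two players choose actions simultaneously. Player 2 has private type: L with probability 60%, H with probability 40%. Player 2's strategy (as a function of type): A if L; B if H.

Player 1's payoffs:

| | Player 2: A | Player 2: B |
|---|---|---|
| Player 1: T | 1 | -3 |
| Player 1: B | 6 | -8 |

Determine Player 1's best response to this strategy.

B

E[T] = 0.6·(1) + 0.4·(-3) = -0.6
E[B] = 0.6·(6) + 0.4·(-8) = 0.4
Best response: B (0.4 is the largest).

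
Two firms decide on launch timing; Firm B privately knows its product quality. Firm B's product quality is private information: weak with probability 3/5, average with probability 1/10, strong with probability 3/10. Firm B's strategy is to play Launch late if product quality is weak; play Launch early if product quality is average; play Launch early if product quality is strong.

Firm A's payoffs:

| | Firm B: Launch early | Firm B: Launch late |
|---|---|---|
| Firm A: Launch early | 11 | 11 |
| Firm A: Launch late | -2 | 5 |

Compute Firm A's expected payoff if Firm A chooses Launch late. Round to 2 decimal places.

2.20

E[Launch late] = 3/5·5 + 1/10·(-2) + 3/10·(-2) = 3 + (-1/5) + (-3/5) = 11/5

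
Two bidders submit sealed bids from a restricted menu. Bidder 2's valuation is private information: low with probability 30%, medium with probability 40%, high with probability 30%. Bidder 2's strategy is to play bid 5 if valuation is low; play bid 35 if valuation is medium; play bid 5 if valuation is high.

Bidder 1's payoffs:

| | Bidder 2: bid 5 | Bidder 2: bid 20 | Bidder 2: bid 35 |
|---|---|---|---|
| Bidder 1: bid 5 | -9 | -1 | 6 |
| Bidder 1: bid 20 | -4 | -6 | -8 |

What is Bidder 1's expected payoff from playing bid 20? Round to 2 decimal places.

E[bid 20] = 0.3·(-4) + 0.4·(-8) + 0.3·(-4) = (-1.2) + (-3.2) + (-1.2) = -5.6

-5.60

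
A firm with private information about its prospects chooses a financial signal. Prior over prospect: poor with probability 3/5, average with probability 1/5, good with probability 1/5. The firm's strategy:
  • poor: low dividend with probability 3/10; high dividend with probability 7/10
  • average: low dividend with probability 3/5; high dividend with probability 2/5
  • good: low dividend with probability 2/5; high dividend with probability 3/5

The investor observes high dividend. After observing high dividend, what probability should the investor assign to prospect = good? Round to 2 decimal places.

P(high dividend) = (3/5)·(7/10) + (1/5)·(2/5) + (1/5)·(3/5) = 31/50
P(good | high dividend) = ((1/5)·(3/5)) / (31/50) = (3/25) / (31/50) = 6/31

0.19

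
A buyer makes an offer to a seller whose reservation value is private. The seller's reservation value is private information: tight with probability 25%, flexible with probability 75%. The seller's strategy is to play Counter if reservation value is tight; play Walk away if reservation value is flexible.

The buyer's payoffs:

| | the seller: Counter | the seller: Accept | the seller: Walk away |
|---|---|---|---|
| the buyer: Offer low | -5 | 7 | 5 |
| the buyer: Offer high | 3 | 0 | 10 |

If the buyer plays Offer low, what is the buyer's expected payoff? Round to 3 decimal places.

2.500

E[Offer low] = 0.25·(-5) + 0.75·5 = (-1.25) + 3.75 = 2.5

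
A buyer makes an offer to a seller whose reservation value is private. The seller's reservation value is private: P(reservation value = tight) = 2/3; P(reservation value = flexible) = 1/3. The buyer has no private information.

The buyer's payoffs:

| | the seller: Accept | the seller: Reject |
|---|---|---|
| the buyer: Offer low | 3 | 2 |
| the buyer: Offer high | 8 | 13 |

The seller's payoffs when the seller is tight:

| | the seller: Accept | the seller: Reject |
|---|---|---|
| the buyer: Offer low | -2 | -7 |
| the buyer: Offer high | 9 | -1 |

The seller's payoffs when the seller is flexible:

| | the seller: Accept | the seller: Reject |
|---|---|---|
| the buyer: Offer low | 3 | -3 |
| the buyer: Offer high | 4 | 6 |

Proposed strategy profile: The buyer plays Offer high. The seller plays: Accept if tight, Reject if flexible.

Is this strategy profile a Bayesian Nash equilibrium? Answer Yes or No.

The buyer plays Offer high: E[Offer high] = 2/3·(8) + 1/3·(13) = 29/3; E[Offer low] = 8/3. Best-responding. ✓
The seller (reservation value tight), facing Offer high: Accept gives 9, Reject gives -1. Proposed Accept is best. ✓
The seller (reservation value flexible), facing Offer high: Accept gives 4, Reject gives 6. Proposed Reject is best. ✓

Yes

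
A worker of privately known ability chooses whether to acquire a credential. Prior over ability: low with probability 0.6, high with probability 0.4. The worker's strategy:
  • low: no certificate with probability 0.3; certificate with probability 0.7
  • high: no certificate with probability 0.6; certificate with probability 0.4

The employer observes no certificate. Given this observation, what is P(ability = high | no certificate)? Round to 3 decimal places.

Apply Bayes' rule using the sender's strategy as the likelihood.
P(no certificate) = 0.6·0.3 + 0.4·0.6 = 0.42
P(high | no certificate) = (0.4·0.6) / 0.42 = 0.24 / 0.42 = 0.571429

0.571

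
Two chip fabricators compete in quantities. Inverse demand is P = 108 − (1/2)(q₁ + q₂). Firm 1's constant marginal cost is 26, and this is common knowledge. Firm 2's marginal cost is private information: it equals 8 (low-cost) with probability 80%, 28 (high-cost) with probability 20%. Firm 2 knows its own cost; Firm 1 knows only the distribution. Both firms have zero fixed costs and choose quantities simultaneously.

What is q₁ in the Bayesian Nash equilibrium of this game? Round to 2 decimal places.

45.33

Type-c best response for Firm 2: q₂(c) = (108 − c) − q₁/2.
Firm 1 maximizes expected profit; its first-order condition is 108 − q₁ − (1/2)E[q₂] − 26 = 0.
Substituting E[q₂] and solving: E[c₂] = 12, so q₁ = (108 − 2·26 + 12)/(3/2) = 45.3333.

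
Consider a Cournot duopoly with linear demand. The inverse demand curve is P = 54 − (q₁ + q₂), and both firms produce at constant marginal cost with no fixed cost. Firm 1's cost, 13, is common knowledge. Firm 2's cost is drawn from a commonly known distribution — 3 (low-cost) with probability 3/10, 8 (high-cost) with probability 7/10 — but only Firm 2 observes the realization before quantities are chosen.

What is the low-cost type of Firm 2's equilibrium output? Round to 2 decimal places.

19.75

Firm 2 with cost c maximizes (54 − (q₁+q₂) − c)·q₂, giving q₂(c) = (54 − c − q₁)/2.
E[c₂] = 3/10·3 + 7/10·8 = 6.5
Firm 1's FOC against E[q₂] yields q₁ = (54 − 2·13 + E[c₂])/3 = (54 − 26 + 6.5)/3 = 11.5.
q₂(low-cost) = (54 − 3 − 11.5)/2 = 19.75.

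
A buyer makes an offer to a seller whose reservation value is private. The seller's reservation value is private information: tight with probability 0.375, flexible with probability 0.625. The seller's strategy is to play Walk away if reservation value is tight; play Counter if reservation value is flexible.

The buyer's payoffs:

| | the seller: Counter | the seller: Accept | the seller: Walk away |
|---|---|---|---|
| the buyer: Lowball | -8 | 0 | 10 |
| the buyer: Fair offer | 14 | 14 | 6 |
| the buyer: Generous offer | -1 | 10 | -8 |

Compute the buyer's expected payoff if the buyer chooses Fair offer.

11

E[Fair offer] = 0.375·6 + 0.625·14 = 2.25 + 8.75 = 11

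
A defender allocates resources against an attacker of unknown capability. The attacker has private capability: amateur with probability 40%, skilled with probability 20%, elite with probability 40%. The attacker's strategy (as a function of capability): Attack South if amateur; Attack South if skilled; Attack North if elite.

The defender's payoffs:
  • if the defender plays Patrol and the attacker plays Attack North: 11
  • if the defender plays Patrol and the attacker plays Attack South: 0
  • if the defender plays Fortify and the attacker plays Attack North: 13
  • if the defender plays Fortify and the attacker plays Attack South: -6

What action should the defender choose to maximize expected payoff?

Patrol

E[Patrol] = 0.4·(0) + 0.2·(0) + 0.4·(11) = 4.4
E[Fortify] = 0.4·(-6) + 0.2·(-6) + 0.4·(13) = 1.6
Best response: Patrol (4.4 is the largest).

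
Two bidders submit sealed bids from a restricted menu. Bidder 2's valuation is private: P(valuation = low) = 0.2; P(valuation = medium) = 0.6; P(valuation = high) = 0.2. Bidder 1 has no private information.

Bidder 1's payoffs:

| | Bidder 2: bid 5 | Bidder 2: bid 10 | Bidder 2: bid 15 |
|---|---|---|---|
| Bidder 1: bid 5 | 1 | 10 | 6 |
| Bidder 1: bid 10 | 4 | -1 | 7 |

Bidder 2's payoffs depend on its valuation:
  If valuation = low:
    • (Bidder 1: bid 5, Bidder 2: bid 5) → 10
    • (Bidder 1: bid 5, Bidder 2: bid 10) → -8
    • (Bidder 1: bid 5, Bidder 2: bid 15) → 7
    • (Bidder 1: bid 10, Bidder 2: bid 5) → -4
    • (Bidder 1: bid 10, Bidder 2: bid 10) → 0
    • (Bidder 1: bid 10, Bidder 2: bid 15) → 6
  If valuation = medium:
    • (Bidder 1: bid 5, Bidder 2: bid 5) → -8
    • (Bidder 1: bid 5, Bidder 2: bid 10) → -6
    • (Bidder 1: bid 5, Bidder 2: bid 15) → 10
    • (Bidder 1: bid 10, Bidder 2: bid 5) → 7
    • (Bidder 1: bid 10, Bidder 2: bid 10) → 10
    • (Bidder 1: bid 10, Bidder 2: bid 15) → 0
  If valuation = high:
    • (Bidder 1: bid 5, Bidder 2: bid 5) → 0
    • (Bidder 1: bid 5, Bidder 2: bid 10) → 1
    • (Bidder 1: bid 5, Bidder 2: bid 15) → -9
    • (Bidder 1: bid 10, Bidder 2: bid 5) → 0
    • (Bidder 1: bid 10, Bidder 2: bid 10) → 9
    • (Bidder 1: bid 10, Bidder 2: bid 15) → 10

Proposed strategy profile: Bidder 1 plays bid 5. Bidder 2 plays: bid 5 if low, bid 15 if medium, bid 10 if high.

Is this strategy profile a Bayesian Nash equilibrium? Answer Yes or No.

A profile is a BNE iff every type of every player is best-responding given beliefs about the other side.
Bidder 1 plays bid 5: E[bid 5] = 0.2·(1) + 0.6·(6) + 0.2·(10) = 5.8; E[bid 10] = 4.8. Best-responding. ✓
Bidder 2 (valuation low), facing bid 5: bid 5 gives 10, bid 10 gives -8, bid 15 gives 7. Proposed bid 5 is best. ✓
Bidder 2 (valuation medium), facing bid 5: bid 5 gives -8, bid 10 gives -6, bid 15 gives 10. Proposed bid 15 is best. ✓
Bidder 2 (valuation high), facing bid 5: bid 5 gives 0, bid 10 gives 1, bid 15 gives -9. Proposed bid 10 is best. ✓

Yes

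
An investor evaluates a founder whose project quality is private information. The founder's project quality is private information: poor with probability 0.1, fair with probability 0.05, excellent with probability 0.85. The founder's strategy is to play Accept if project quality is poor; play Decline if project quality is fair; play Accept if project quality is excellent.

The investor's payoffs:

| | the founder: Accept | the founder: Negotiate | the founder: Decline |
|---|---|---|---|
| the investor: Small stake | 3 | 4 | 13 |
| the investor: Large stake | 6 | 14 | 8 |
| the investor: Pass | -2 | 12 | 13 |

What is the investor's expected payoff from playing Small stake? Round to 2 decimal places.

E[Small stake] = 0.1·3 + 0.05·13 + 0.85·3 = 0.3 + 0.65 + 2.55 = 3.5

3.50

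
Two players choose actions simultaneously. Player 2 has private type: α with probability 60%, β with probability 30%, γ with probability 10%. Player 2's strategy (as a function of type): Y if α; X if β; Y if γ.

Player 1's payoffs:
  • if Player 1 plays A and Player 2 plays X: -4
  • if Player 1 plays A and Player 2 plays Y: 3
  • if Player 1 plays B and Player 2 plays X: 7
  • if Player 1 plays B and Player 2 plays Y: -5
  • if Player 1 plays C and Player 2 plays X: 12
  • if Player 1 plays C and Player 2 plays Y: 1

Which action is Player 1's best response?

E[A] = 0.6·(3) + 0.3·(-4) + 0.1·(3) = 0.9
E[B] = 0.6·(-5) + 0.3·(7) + 0.1·(-5) = -1.4
E[C] = 0.6·(1) + 0.3·(12) + 0.1·(1) = 4.3
Best response: C (4.3 is the largest).

C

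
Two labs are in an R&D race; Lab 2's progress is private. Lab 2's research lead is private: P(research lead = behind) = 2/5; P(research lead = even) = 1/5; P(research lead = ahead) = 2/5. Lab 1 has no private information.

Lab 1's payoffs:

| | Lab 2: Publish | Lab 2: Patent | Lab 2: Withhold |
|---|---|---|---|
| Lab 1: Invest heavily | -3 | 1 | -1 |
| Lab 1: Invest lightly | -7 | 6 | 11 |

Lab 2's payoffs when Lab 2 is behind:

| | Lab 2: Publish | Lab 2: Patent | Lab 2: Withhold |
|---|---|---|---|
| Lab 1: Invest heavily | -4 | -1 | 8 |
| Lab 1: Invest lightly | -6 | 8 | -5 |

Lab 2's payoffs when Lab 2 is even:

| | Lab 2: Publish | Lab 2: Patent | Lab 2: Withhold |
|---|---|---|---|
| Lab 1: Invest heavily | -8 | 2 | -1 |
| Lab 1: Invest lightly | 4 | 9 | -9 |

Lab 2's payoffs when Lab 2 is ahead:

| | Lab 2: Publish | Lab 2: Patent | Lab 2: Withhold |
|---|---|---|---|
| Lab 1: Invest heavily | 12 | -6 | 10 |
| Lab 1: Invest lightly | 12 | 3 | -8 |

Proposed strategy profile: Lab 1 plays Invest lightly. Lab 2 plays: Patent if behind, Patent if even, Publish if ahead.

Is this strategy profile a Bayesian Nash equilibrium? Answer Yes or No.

Yes

Lab 1 plays Invest lightly: E[Invest lightly] = 2/5·(6) + 1/5·(6) + 2/5·(-7) = 4/5; E[Invest heavily] = -3/5. Best-responding. ✓
Lab 2 (research lead behind), facing Invest lightly: Publish gives -6, Patent gives 8, Withhold gives -5. Proposed Patent is best. ✓
Lab 2 (research lead even), facing Invest lightly: Publish gives 4, Patent gives 9, Withhold gives -9. Proposed Patent is best. ✓
Lab 2 (research lead ahead), facing Invest lightly: Publish gives 12, Patent gives 3, Withhold gives -8. Proposed Publish is best. ✓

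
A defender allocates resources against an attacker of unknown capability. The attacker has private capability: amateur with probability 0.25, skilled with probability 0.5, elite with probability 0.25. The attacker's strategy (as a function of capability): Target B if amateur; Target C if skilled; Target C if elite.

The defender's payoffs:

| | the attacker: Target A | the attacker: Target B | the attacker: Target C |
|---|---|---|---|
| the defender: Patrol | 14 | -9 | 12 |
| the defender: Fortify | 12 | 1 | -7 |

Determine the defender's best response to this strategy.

E[Patrol] = 0.25·(-9) + 0.5·(12) + 0.25·(12) = 6.75
E[Fortify] = 0.25·(1) + 0.5·(-7) + 0.25·(-7) = -5
Best response: Patrol (6.75 is the largest).

Patrol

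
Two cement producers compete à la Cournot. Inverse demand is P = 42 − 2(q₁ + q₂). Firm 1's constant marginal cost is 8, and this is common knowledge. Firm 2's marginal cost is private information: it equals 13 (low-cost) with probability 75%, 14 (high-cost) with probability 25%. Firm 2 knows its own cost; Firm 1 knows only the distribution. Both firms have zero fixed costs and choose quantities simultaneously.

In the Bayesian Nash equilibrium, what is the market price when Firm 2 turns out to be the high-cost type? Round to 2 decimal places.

Type-c best response for Firm 2: q₂(c) = (42 − c)/4 − q₁/2.
Firm 1 maximizes expected profit; its first-order condition is 42 − 4q₁ − 2E[q₂] − 8 = 0.
Substituting E[q₂] and solving: E[c₂] = 13.25, so q₁ = (42 − 2·8 + 13.25)/6 = 6.54167.
q₂(high-cost) = 3.72917, so P = 42 − 2·(6.54167 + 3.72917) = 21.4583.

21.46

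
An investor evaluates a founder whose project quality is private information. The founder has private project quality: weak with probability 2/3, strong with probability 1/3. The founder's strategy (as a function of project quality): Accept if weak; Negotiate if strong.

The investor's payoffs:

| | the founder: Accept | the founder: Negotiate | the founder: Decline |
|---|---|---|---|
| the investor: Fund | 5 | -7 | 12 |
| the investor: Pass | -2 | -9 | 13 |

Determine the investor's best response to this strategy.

Fund

E[Fund] = 2/3·(5) + 1/3·(-7) = 1
E[Pass] = 2/3·(-2) + 1/3·(-9) = -13/3
Best response: Fund (1 is the largest).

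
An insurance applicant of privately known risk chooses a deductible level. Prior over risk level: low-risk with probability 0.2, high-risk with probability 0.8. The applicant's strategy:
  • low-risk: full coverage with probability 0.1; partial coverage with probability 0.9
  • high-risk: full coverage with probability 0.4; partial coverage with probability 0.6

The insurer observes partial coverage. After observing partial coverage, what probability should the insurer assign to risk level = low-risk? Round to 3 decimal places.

P(partial coverage) = 0.2·0.9 + 0.8·0.6 = 0.66
P(low-risk | partial coverage) = (0.2·0.9) / 0.66 = 0.18 / 0.66 = 0.272727

0.273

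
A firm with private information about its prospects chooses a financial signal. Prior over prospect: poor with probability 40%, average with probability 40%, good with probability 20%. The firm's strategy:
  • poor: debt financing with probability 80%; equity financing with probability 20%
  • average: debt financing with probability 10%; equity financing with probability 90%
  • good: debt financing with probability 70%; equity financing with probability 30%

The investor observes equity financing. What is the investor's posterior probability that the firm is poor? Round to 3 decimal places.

P(equity financing) = 0.4·0.2 + 0.4·0.9 + 0.2·0.3 = 0.5
P(poor | equity financing) = (0.4·0.2) / 0.5 = 0.08 / 0.5 = 0.16

0.160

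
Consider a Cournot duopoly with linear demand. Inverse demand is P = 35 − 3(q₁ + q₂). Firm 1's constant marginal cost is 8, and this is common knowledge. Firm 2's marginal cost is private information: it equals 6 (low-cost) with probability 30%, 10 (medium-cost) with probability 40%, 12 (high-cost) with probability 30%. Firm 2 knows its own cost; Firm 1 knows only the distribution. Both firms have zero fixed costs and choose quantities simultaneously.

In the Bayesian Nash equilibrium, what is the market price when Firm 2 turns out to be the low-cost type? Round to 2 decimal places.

15.77

Type-c best response for Firm 2: q₂(c) = (35 − c)/6 − q₁/2.
Firm 1 maximizes expected profit; its first-order condition is 35 − 6q₁ − 3E[q₂] − 8 = 0.
Substituting E[q₂] and solving: E[c₂] = 9.4, so q₁ = (35 − 2·8 + 9.4)/9 = 3.15556.
q₂(low-cost) = 3.25556, so P = 35 − 3·(3.15556 + 3.25556) = 15.7667.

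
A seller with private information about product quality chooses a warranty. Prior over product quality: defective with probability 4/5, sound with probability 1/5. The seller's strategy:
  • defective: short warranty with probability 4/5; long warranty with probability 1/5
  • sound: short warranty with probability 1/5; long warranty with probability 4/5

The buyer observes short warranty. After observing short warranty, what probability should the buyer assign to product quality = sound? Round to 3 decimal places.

P(short warranty) = (4/5)·(4/5) + (1/5)·(1/5) = 17/25
P(sound | short warranty) = ((1/5)·(1/5)) / (17/25) = (1/25) / (17/25) = 1/17

0.059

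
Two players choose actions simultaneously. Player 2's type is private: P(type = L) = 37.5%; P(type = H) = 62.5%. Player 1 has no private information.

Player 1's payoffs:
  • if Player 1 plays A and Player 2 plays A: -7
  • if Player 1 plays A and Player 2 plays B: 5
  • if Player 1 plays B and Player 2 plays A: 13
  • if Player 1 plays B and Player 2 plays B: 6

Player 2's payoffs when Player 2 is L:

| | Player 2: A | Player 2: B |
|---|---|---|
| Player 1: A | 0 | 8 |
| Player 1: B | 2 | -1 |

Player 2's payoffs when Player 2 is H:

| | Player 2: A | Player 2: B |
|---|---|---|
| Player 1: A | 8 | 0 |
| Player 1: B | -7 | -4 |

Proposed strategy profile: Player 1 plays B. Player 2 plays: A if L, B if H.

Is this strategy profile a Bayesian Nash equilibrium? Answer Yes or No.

Yes

Player 1 plays B: E[B] = 0.375·(13) + 0.625·(6) = 8.625; E[A] = 0.5. Best-responding. ✓
Player 2 (type L), facing B: A gives 2, B gives -1. Proposed A is best. ✓
Player 2 (type H), facing B: A gives -7, B gives -4. Proposed B is best. ✓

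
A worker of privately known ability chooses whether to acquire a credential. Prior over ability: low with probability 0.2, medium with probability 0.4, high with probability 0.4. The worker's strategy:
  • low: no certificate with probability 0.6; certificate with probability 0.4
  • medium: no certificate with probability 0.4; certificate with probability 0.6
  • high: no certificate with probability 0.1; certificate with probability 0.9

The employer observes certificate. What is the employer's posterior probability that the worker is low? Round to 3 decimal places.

0.118

P(certificate) = 0.2·0.4 + 0.4·0.6 + 0.4·0.9 = 0.68
P(low | certificate) = (0.2·0.4) / 0.68 = 0.08 / 0.68 = 0.117647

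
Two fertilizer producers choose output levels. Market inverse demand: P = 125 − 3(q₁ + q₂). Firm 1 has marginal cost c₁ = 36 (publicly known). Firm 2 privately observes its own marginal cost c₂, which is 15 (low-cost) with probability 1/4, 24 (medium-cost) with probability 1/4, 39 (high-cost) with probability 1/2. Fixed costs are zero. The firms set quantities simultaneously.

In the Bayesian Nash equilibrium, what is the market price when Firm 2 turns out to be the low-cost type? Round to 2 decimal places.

Type-c best response for Firm 2: q₂(c) = (125 − c)/6 − q₁/2.
Firm 1 maximizes expected profit; its first-order condition is 125 − 6q₁ − 3E[q₂] − 36 = 0.
Substituting E[q₂] and solving: E[c₂] = 29.25, so q₁ = (125 − 2·36 + 29.25)/9 = 9.13889.
q₂(low-cost) = 13.7639, so P = 125 − 3·(9.13889 + 13.7639) = 56.2917.

56.29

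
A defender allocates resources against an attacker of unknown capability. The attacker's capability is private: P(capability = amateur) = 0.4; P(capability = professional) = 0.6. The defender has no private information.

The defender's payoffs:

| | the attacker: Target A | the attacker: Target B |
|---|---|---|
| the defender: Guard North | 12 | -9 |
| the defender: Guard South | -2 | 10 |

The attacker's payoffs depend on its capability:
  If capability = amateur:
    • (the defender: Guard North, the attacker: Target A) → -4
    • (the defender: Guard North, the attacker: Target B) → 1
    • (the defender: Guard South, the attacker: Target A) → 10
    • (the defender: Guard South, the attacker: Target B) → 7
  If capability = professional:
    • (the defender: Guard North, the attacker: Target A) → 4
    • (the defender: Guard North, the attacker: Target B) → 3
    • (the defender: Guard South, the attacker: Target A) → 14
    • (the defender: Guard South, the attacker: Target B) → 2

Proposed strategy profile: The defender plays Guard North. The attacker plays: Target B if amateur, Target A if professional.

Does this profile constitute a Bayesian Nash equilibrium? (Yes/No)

The defender plays Guard North: E[Guard North] = 0.4·(-9) + 0.6·(12) = 3.6; E[Guard South] = 2.8. Best-responding. ✓
The attacker (capability amateur), facing Guard North: Target A gives -4, Target B gives 1. Proposed Target B is best. ✓
The attacker (capability professional), facing Guard North: Target A gives 4, Target B gives 3. Proposed Target A is best. ✓

Yes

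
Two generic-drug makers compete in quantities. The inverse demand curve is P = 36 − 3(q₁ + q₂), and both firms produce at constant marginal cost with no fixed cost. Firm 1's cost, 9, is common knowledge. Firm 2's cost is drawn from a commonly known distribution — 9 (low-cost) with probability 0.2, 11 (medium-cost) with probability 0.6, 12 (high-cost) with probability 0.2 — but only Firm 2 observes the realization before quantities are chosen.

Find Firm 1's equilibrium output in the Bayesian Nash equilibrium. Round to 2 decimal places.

3.20

Each type of Firm 2 best-responds to q₁; Firm 1 best-responds to the expected q₂ over Firm 2's types.
Firm 2 with cost c maximizes (36 − 3(q₁+q₂) − c)·q₂, giving q₂(c) = (36 − c − 3q₁)/6.
E[c₂] = 0.2·9 + 0.6·11 + 0.2·12 = 10.8
Firm 1's FOC against E[q₂] yields q₁ = (36 − 2·9 + E[c₂])/9 = (36 − 18 + 10.8)/9 = 3.2.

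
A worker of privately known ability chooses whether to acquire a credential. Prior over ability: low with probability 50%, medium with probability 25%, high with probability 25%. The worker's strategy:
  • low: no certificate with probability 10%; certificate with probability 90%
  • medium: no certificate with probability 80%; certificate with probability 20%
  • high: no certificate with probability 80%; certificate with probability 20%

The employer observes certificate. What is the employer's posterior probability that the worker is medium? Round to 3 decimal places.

Apply Bayes' rule using the sender's strategy as the likelihood.
P(certificate) = 0.5·0.9 + 0.25·0.2 + 0.25·0.2 = 0.55
P(medium | certificate) = (0.25·0.2) / 0.55 = 0.05 / 0.55 = 0.0909091

0.091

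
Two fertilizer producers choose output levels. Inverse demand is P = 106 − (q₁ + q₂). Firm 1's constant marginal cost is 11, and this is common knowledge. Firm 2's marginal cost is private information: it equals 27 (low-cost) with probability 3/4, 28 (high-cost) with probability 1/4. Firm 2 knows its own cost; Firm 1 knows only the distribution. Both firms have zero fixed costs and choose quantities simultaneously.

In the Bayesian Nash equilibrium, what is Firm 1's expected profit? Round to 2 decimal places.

Type-c best response for Firm 2: q₂(c) = (106 − c)/2 − q₁/2.
Firm 1 maximizes expected profit; its first-order condition is 106 − 2q₁ − E[q₂] − 11 = 0.
Substituting E[q₂] and solving: E[c₂] = 27.25, so q₁ = (106 − 2·11 + 27.25)/3 = 37.0833.
E[P] = 106 − (q₁ + E[q₂]) = 48.0833; Firm 1's expected profit = (E[P] − 11)·q₁ = (48.0833 − 11)·37.0833 = 1375.17.

1375.17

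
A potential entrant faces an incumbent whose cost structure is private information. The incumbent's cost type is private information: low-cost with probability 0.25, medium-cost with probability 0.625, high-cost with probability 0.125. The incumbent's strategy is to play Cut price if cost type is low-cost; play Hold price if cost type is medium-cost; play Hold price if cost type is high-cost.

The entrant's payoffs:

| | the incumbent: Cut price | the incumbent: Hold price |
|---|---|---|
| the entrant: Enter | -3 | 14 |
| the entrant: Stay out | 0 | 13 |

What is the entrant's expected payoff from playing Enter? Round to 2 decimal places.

E[Enter] = 0.25·(-3) + 0.625·14 + 0.125·14 = (-0.75) + 8.75 + 1.75 = 9.75

9.75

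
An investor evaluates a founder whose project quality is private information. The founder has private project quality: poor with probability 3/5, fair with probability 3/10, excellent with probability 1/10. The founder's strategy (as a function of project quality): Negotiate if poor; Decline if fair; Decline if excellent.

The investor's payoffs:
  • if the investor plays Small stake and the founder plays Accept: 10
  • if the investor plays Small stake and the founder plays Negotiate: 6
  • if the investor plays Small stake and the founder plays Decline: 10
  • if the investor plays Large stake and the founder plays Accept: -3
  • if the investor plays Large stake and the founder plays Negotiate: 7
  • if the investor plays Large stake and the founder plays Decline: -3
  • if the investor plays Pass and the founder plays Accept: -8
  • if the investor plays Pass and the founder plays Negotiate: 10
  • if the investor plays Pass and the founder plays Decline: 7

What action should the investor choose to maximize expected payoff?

Pass

E[Small stake] = 3/5·(6) + 3/10·(10) + 1/10·(10) = 38/5
E[Large stake] = 3/5·(7) + 3/10·(-3) + 1/10·(-3) = 3
E[Pass] = 3/5·(10) + 3/10·(7) + 1/10·(7) = 44/5
Best response: Pass (44/5 is the largest).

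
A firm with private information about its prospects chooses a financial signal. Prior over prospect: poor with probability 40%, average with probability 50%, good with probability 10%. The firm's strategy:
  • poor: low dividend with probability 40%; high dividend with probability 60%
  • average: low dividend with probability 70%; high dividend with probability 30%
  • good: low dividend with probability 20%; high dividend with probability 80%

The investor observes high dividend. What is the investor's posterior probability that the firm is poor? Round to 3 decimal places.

P(high dividend) = 0.4·0.6 + 0.5·0.3 + 0.1·0.8 = 0.47
P(poor | high dividend) = (0.4·0.6) / 0.47 = 0.24 / 0.47 = 0.510638

0.511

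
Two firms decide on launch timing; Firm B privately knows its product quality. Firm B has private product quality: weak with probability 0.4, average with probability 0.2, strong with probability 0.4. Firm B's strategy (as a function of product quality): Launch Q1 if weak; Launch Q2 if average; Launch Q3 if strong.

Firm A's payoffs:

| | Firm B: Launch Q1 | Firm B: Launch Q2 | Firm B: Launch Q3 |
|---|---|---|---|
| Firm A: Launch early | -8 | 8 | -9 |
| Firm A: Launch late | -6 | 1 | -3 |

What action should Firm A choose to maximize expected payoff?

Compute Firm A's expected payoff for each action, taking the expectation over Firm B's type.
E[Launch early] = 0.4·(-8) + 0.2·(8) + 0.4·(-9) = -5.2
E[Launch late] = 0.4·(-6) + 0.2·(1) + 0.4·(-3) = -3.4
Best response: Launch late (-3.4 is the largest).

Launch late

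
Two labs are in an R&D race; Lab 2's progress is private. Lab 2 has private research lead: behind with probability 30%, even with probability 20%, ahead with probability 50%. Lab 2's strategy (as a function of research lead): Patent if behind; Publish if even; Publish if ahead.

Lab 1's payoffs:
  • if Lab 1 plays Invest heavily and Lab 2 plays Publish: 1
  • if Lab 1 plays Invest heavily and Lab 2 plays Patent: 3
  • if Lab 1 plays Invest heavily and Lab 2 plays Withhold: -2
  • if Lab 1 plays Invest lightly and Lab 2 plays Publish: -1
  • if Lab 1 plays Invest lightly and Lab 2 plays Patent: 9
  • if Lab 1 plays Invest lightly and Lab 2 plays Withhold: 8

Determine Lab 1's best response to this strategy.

E[Invest heavily] = 0.3·(3) + 0.2·(1) + 0.5·(1) = 1.6
E[Invest lightly] = 0.3·(9) + 0.2·(-1) + 0.5·(-1) = 2
Best response: Invest lightly (2 is the largest).

Invest lightly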